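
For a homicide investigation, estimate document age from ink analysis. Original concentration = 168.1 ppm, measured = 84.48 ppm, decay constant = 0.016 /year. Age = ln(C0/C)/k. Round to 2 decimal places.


Document age estimation:
C0/C = 168.1 / 84.48 = 1.98982
ln(C0/C) = 0.688044
t = 0.688044 / 0.016 = 43.00 years

43.00


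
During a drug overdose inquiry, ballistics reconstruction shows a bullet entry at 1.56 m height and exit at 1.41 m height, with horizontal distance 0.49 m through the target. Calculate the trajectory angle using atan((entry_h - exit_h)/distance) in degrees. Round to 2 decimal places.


Bullet trajectory angle:
Height difference = 1.56 - 1.41 = 0.15 m
angle = atan(0.15 / 0.49)
angle = atan(0.306122)
angle = 17.02 degrees

17.02


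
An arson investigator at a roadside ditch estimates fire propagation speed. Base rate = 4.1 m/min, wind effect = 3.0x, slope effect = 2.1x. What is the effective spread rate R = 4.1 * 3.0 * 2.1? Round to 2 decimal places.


Fire spread rate calculation:
R = R0 * wind_factor * slope_factor
= 4.1 * 3.0 * 2.1
= 12.3 * 2.1
= 25.83 m/min

25.83


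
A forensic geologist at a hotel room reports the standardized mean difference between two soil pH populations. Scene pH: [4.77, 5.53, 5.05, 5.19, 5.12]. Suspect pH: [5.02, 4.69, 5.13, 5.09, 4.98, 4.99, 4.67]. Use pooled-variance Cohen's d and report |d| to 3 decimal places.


Pooled-variance Cohen's d for soil pH comparison:
Scene mean = 25.66 / 5 = 5.132
Suspect mean = 34.57 / 7 = 4.938571
Scene sample variance s_s^2 = 0.07492
Suspect sample variance s_c^2 = 0.034081
Pooled variance = ((n_s-1)*s_s^2 + (n_c-1)*s_c^2) / (n_s + n_c - 2) = 0.050417
Pooled SD = sqrt(0.050417) = 0.224537
Mean difference = 0.193429
|d| = |0.193429| / 0.224537 = 0.861

0.861


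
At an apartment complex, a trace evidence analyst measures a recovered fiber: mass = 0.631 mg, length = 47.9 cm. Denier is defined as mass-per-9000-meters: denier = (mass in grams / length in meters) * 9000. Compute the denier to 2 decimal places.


Denier calculation:
Mass in grams = 0.631 mg / 1000 = 0.000631 g
Length in meters = 47.9 cm / 100 = 0.479 m
Linear density = mass / length = 0.000631 / 0.479 = 0.00131733 g/m
Denier = (g/m) * 9000 = 0.00131733 * 9000 = 11.86

11.86


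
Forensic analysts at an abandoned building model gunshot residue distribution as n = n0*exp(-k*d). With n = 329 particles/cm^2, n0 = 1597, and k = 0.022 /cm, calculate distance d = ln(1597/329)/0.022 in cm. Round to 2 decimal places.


GSR distance calculation:
n0/n = 1597 / 329 = 4.854103
ln(n0/n) = 1.579824
d = 1.579824 / 0.022 = 71.81 cm

71.81


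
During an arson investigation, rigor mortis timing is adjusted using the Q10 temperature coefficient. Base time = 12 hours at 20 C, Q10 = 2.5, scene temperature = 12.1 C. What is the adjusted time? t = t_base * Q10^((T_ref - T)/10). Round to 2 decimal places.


Rigor mortis time adjustment:
Exponent = (T_ref - T_actual) / 10 = (20 - 12.1) / 10 = 0.79
Q10 factor = 2.5^0.79 = 2.0624
t_adjusted = 12 * 2.0624 = 24.75 hours

24.75


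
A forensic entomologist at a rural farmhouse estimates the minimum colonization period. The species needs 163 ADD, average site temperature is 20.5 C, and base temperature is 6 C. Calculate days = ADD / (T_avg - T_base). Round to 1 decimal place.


Insect development time:
Effective temperature = avg_temp - T_base = 20.5 - 6 = 14.5 C
Days = ADD / effective_temp = 163 / 14.5 = 11.2 days

11.2


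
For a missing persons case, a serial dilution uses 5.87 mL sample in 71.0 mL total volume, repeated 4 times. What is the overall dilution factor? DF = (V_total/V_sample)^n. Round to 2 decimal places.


Dilution factor calculation:
Single dilution = V_total / V_sample = 71.0 / 5.87 ≈ 12.0954
Number of dilutions = 4
Total DF = (71.0 / 5.87)^4 (full precision, rounded at the end) = 21403.31

21403.31


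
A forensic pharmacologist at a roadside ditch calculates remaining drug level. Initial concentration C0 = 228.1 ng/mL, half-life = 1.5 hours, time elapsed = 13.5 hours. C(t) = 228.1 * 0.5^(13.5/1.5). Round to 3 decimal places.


Drug concentration decay:
Number of half-lives = t / t_half = 13.5 / 1.5 = 9
Decay factor = 0.5^9 = 0.00195312
C(t) = 228.1 * 0.00195312 = 0.446 ng/mL

0.446


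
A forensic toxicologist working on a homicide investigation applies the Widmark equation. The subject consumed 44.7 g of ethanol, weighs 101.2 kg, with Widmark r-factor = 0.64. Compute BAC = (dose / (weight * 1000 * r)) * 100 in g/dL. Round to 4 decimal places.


Applying the Widmark formula:
BAC = (dose_g / (body_wt * 1000 * r)) * 100
Denominator = 101.2 * 1000 * 0.64 = 64768
BAC = (44.7 / 64768) * 100
BAC = 0.0690 g/dL

0.0690


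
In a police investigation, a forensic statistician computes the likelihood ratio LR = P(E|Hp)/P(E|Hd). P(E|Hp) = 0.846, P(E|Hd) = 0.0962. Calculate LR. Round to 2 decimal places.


Likelihood ratio calculation:
LR = P(E|Hp) / P(E|Hd)
LR = 0.846 / 0.0962
LR = 8.79

8.79


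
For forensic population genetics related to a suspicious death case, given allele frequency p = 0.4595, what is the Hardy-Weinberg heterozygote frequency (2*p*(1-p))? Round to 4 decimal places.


Hardy-Weinberg heterozygote frequency:
q = 1 - p = 1 - 0.4595 = 0.5405
2pq = 2 * 0.4595 * 0.5405 = 0.4967

0.4967


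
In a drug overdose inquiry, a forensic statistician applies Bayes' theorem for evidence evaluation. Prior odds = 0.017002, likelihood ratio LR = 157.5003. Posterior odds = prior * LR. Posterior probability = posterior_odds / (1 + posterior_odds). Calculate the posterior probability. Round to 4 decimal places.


Bayesian evidence evaluation:
Posterior odds = prior_odds * LR = 0.017002 * 157.5003 = 2.67782
Posterior probability = posterior_odds / (1 + posterior_odds)
= 2.67782 / (1 + 2.67782)
= 2.67782 / 3.67782
= 0.7281

0.7281


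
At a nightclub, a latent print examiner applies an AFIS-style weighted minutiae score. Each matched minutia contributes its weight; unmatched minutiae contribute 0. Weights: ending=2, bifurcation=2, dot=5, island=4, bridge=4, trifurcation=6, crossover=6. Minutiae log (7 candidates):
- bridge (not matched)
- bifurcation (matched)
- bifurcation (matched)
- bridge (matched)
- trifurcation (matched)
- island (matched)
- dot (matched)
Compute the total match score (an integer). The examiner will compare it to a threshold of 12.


Weighted minutiae match score:
  bridge: not matched, +0
  bifurcation: matched, +2 (running total 2)
  bifurcation: matched, +2 (running total 4)
  bridge: matched, +4 (running total 8)
  trifurcation: matched, +6 (running total 14)
  island: matched, +4 (running total 18)
  dot: matched, +5 (running total 23)
Total score = 23
Threshold = 12; verdict = identification

23


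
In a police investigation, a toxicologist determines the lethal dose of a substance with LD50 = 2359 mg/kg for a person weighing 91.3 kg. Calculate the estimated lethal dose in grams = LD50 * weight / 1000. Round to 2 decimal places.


Lethal dose calculation:
Lethal dose = LD50 * body_weight / 1000
= 2359 * 91.3 / 1000
= 215376.7 / 1000
= 215.38 g

215.38


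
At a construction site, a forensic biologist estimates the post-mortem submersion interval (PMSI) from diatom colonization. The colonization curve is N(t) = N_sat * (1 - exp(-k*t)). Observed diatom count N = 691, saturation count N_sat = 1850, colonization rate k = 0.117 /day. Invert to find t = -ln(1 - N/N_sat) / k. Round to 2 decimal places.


PMSI from diatom colonization curve:
N / N_sat = 691 / 1850 = 0.373514
1 - N/N_sat = 0.626486
ln(1 - N/N_sat) = -0.467629
t = -ln(1 - N/N_sat) / k = -(-0.467629) / 0.117 = 4.00 days

4.00


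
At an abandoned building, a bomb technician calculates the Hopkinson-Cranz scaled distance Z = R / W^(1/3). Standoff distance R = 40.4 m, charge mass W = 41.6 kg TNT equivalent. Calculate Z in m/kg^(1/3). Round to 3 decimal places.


Scaled distance calculation:
W^(1/3) = 41.6^(1/3) = 3.464956
Z = R / W^(1/3) = 40.4 / 3.464956
Z = 11.660 m/kg^(1/3)

11.660


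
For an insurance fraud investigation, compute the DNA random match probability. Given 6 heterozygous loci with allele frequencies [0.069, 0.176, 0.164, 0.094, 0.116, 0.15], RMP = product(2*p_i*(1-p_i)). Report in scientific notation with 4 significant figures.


Computing RMP for 6 loci:
Locus 1: 2 * 0.069 * 0.931 = 0.128478
Locus 2: 2 * 0.176 * 0.824 = 0.290048
Locus 3: 2 * 0.164 * 0.836 = 0.274208
Locus 4: 2 * 0.094 * 0.906 = 0.170328
Locus 5: 2 * 0.116 * 0.884 = 0.205088
Locus 6: 2 * 0.15 * 0.85 = 0.255
RMP = 9.102e-05

9.102e-05


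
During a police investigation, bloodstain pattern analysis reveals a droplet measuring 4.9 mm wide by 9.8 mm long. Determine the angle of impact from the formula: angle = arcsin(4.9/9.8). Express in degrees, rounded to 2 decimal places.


Blood spatter impact angle calculation:
width / length = 4.9 / 9.8 = 0.5
angle = arcsin(0.5)
angle = 30.00 degrees

30.00


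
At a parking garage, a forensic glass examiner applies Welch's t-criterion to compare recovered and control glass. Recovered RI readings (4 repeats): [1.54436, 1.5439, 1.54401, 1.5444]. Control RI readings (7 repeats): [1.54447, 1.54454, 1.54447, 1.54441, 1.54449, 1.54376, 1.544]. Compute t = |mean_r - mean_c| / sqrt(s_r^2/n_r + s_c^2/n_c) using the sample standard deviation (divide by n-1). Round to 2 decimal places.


Welch's t-criterion for glass RI comparison:
Recovered mean = sum / n_r = 6.17667 / 4 = 1.5441675
Control mean = sum / n_c = 10.81014 / 7 = 1.5443057
Recovered sample variance s_r^2 = 6.24917e-08
Control sample variance s_c^2 = 9.08286e-08
Welch SE (unpooled) = sqrt(s_r^2/n_r + s_c^2/n_c) = sqrt(1.56229e-08 + 1.29755e-08) = sqrt(2.85984e-08) = 0.000169111
|mean_r - mean_c| = 0.000138214
t = 0.000138214 / 0.000169111 = 0.82

0.82


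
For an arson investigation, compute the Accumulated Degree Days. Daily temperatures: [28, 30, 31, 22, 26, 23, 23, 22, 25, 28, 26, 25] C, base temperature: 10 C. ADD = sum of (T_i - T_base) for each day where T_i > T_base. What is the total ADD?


Computing ADD day by day:
Day 1: max(0, 28 - 10) = 18
Day 2: max(0, 30 - 10) = 20
Day 3: max(0, 31 - 10) = 21
Day 4: max(0, 22 - 10) = 12
Day 5: max(0, 26 - 10) = 16
Day 6: max(0, 23 - 10) = 13
Day 7: max(0, 23 - 10) = 13
Day 8: max(0, 22 - 10) = 12
Day 9: max(0, 25 - 10) = 15
Day 10: max(0, 28 - 10) = 18
Day 11: max(0, 26 - 10) = 16
Day 12: max(0, 25 - 10) = 15
Total ADD = 189

189


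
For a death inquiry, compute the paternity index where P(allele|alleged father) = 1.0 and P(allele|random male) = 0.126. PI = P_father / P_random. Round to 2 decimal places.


Paternity Index calculation:
PI = P(allele|father) / P(allele|random)
PI = 1.0 / 0.126
PI = 7.94

7.94


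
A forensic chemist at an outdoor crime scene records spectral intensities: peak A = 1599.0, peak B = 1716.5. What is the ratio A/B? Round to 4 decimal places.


Spectral peak ratio:
Peak A = 1599.0 counts
Peak B = 1716.5 counts
Ratio = 1599.0 / 1716.5 = 0.9315

0.9315


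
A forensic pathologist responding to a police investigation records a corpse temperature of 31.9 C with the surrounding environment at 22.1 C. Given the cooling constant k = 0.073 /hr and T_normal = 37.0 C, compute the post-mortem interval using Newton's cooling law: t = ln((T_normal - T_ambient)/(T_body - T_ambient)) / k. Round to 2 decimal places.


Using Newton's law of cooling:
t = ln((T_normal - T_ambient) / (T_body - T_ambient)) / k
T_normal - T_ambient = 14.9
T_body - T_ambient = 9.8
Ratio = 1.520408
ln(ratio) = 0.418979
t = 0.418979 / 0.073 = 5.74 hours

5.74


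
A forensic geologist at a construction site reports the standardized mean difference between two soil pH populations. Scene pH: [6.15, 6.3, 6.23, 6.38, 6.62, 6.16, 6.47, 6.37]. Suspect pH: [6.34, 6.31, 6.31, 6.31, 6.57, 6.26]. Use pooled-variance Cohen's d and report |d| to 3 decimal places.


Pooled-variance Cohen's d for soil pH comparison:
Scene mean = 50.68 / 8 = 6.335
Suspect mean = 38.1 / 6 = 6.35
Scene sample variance s_s^2 = 0.025686
Suspect sample variance s_c^2 = 0.01228
Pooled variance = ((n_s-1)*s_s^2 + (n_c-1)*s_c^2) / (n_s + n_c - 2) = 0.0201
Pooled SD = sqrt(0.0201) = 0.141774
Mean difference = -0.015
|d| = |-0.015| / 0.141774 = 0.106

0.106


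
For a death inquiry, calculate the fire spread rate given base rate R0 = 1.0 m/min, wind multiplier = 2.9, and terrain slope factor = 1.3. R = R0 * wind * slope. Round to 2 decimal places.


Fire spread rate calculation:
R = R0 * wind_factor * slope_factor
= 1.0 * 2.9 * 1.3
= 2.9 * 1.3
= 3.77 m/min

3.77


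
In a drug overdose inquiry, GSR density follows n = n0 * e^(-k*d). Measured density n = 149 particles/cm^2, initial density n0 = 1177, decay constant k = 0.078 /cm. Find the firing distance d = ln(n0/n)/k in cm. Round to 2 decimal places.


GSR distance calculation:
n0/n = 1177 / 149 = 7.899329
ln(n0/n) = 2.066778
d = 2.066778 / 0.078 = 26.50 cm

26.50


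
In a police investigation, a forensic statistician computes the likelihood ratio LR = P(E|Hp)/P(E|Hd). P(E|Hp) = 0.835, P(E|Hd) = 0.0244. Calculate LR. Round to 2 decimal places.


Likelihood ratio calculation:
LR = P(E|Hp) / P(E|Hd)
LR = 0.835 / 0.0244
LR = 34.22

34.22


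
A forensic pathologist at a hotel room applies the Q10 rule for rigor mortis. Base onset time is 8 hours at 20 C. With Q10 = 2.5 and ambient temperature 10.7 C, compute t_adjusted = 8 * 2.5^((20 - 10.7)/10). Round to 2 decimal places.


Rigor mortis time adjustment:
Exponent = (T_ref - T_actual) / 10 = (20 - 10.7) / 10 = 0.93
Q10 factor = 2.5^0.93 = 2.34468
t_adjusted = 8 * 2.34468 = 18.76 hours

18.76


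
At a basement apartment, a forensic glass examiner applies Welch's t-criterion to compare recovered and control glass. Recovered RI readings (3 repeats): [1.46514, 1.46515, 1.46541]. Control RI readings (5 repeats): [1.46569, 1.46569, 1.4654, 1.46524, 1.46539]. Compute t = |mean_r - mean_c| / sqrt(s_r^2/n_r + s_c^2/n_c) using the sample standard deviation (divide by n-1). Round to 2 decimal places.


Welch's t-criterion for glass RI comparison:
Recovered mean = sum / n_r = 4.3957 / 3 = 1.4652333
Control mean = sum / n_c = 7.32741 / 5 = 1.465482
Recovered sample variance s_r^2 = 2.34333e-08
Control sample variance s_c^2 = 4.007e-08
Welch SE (unpooled) = sqrt(s_r^2/n_r + s_c^2/n_c) = sqrt(7.81111e-09 + 8.014e-09) = sqrt(1.58251e-08) = 0.000125798
|mean_r - mean_c| = 0.000248667
t = 0.000248667 / 0.000125798 = 1.98

1.98


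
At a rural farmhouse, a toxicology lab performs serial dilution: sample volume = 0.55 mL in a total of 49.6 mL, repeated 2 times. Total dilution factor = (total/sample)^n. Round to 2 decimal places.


Dilution factor calculation:
Single dilution = V_total / V_sample = 49.6 / 0.55 ≈ 90.181818
Number of dilutions = 2
Total DF = (49.6 / 0.55)^2 (full precision, rounded at the end) = 8132.76

8132.76


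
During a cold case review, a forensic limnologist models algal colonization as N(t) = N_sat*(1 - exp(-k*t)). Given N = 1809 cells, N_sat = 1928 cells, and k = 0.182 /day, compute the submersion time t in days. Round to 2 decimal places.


PMSI from diatom colonization curve:
N / N_sat = 1809 / 1928 = 0.938278
1 - N/N_sat = 0.061722
ln(1 - N/N_sat) = -2.785115
t = -ln(1 - N/N_sat) / k = -(-2.785115) / 0.182 = 15.30 days

15.30


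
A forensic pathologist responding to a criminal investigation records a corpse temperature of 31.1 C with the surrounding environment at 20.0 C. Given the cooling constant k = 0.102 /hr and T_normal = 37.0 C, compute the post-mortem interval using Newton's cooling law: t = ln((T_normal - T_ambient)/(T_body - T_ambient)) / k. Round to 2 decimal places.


Using Newton's law of cooling:
t = ln((T_normal - T_ambient) / (T_body - T_ambient)) / k
T_normal - T_ambient = 17.0
T_body - T_ambient = 11.1
Ratio = 1.531532
ln(ratio) = 0.426269
t = 0.426269 / 0.102 = 4.18 hours

4.18


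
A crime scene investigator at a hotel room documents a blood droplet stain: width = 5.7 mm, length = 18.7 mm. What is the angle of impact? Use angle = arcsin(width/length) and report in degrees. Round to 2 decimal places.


Blood spatter impact angle calculation:
width / length = 5.7 / 18.7 = 0.304813
angle = arcsin(0.304813)
angle = 17.75 degrees

17.75


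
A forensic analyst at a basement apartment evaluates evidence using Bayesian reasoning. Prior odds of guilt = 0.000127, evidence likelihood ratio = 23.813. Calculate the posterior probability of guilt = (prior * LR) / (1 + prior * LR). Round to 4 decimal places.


Bayesian evidence evaluation:
Posterior odds = prior_odds * LR = 0.000127 * 23.813 = 0.003024251
Posterior probability = posterior_odds / (1 + posterior_odds)
= 0.003024251 / (1 + 0.003024251)
= 0.003024251 / 1.003024251
= 0.0030

0.0030


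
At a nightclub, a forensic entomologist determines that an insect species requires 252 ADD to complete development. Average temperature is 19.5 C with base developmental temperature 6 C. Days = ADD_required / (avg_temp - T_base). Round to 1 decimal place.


Insect development time:
Effective temperature = avg_temp - T_base = 19.5 - 6 = 13.5 C
Days = ADD / effective_temp = 252 / 13.5 = 18.7 days

18.7


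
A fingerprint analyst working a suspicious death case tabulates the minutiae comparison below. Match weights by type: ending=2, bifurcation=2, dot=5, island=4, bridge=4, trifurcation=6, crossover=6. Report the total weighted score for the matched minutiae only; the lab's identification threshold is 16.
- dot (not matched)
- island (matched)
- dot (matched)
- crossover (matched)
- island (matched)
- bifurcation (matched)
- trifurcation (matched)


Weighted minutiae match score:
  dot: not matched, +0
  island: matched, +4 (running total 4)
  dot: matched, +5 (running total 9)
  crossover: matched, +6 (running total 15)
  island: matched, +4 (running total 19)
  bifurcation: matched, +2 (running total 21)
  trifurcation: matched, +6 (running total 27)
Total score = 27
Threshold = 16; verdict = identification

27


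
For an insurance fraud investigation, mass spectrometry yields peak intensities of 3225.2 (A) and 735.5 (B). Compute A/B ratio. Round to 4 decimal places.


Spectral peak ratio:
Peak A = 3225.2 counts
Peak B = 735.5 counts
Ratio = 3225.2 / 735.5 = 4.3850

4.3850


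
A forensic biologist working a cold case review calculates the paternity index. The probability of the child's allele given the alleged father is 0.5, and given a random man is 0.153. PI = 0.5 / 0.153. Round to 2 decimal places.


Paternity Index calculation:
PI = P(allele|father) / P(allele|random)
PI = 0.5 / 0.153
PI = 3.27

3.27


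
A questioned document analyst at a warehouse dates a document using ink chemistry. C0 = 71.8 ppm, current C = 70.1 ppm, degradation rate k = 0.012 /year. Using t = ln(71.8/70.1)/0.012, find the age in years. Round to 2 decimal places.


Document age estimation:
C0/C = 71.8 / 70.1 = 1.024251
ln(C0/C) = 0.023962
t = 0.023962 / 0.012 = 2.00 years

2.00


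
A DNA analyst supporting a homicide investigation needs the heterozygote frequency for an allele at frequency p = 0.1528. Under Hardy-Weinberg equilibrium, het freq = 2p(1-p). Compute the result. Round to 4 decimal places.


Hardy-Weinberg heterozygote frequency:
q = 1 - p = 1 - 0.1528 = 0.8472
2pq = 2 * 0.1528 * 0.8472 = 0.2589

0.2589


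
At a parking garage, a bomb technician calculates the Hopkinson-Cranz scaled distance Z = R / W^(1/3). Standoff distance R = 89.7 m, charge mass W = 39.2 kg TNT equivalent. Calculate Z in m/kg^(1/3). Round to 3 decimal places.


Scaled distance calculation:
W^(1/3) = 39.2^(1/3) = 3.396999
Z = R / W^(1/3) = 89.7 / 3.396999
Z = 26.406 m/kg^(1/3)

26.406


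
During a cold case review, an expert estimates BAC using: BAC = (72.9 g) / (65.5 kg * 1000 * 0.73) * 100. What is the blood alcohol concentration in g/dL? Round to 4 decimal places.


Applying the Widmark formula:
BAC = (dose_g / (body_wt * 1000 * r)) * 100
Denominator = 65.5 * 1000 * 0.73 = 47815
BAC = (72.9 / 47815) * 100
BAC = 0.1525 g/dL

0.1525


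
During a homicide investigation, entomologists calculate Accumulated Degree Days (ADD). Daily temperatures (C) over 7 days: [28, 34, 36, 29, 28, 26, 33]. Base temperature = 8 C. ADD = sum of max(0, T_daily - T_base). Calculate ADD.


Computing ADD day by day:
Day 1: max(0, 28 - 8) = 20
Day 2: max(0, 34 - 8) = 26
Day 3: max(0, 36 - 8) = 28
Day 4: max(0, 29 - 8) = 21
Day 5: max(0, 28 - 8) = 20
Day 6: max(0, 26 - 8) = 18
Day 7: max(0, 33 - 8) = 25
Total ADD = 158

158


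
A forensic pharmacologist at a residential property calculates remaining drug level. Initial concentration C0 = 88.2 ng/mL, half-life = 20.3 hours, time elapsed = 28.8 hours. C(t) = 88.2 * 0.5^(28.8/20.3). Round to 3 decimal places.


Drug concentration decay:
Number of half-lives = t / t_half = 28.8 / 20.3 = 1.418719
Decay factor = 0.5^1.418719 = 0.37404429
C(t) = 88.2 * 0.37404429 = 32.991 ng/mL

32.991


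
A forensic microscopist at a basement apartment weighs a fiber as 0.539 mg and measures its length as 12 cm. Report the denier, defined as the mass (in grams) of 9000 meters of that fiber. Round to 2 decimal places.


Denier calculation:
Mass in grams = 0.539 mg / 1000 = 0.000539 g
Length in meters = 12 cm / 100 = 0.12 m
Linear density = mass / length = 0.000539 / 0.12 = 0.00449167 g/m
Denier = (g/m) * 9000 = 0.00449167 * 9000 = 40.43

40.43


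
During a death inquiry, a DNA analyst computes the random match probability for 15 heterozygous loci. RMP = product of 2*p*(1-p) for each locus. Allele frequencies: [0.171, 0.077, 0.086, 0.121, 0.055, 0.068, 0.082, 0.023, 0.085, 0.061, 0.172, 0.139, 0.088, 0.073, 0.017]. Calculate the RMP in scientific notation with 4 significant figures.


Computing RMP for 15 loci:
Locus 1: 2 * 0.171 * 0.829 = 0.283518
Locus 2: 2 * 0.077 * 0.923 = 0.142142
Locus 3: 2 * 0.086 * 0.914 = 0.157208
Locus 4: 2 * 0.121 * 0.879 = 0.212718
Locus 5: 2 * 0.055 * 0.945 = 0.10395
Locus 6: 2 * 0.068 * 0.932 = 0.126752
Locus 7: 2 * 0.082 * 0.918 = 0.150552
Locus 8: 2 * 0.023 * 0.977 = 0.044942
Locus 9: 2 * 0.085 * 0.915 = 0.15555
Locus 10: 2 * 0.061 * 0.939 = 0.114558
Locus 11: 2 * 0.172 * 0.828 = 0.284832
Locus 12: 2 * 0.139 * 0.861 = 0.239358
Locus 13: 2 * 0.088 * 0.912 = 0.160512
Locus 14: 2 * 0.073 * 0.927 = 0.135342
Locus 15: 2 * 0.017 * 0.983 = 0.033422
RMP = 1.060e-13

1.060e-13


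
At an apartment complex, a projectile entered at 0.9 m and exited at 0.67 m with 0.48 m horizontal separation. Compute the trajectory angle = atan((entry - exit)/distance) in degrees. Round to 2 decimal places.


Bullet trajectory angle:
Height difference = 0.9 - 0.67 = 0.23 m
angle = atan(0.23 / 0.48)
angle = atan(0.479167)
angle = 25.60 degrees

25.60


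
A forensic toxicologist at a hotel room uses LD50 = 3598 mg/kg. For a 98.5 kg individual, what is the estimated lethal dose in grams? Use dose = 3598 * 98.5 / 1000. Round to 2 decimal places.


Lethal dose calculation:
Lethal dose = LD50 * body_weight / 1000
= 3598 * 98.5 / 1000
= 354403 / 1000
= 354.40 g

354.40


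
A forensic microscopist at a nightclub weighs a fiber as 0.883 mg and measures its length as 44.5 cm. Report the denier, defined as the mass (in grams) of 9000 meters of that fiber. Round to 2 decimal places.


Denier calculation:
Mass in grams = 0.883 mg / 1000 = 0.000883 g
Length in meters = 44.5 cm / 100 = 0.445 m
Linear density = mass / length = 0.000883 / 0.445 = 0.00198427 g/m
Denier = (g/m) * 9000 = 0.00198427 * 9000 = 17.86

17.86


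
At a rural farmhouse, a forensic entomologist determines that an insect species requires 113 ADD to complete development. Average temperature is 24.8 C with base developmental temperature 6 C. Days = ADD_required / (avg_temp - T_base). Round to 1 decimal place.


Insect development time:
Effective temperature = avg_temp - T_base = 24.8 - 6 = 18.8 C
Days = ADD / effective_temp = 113 / 18.8 = 6.0 days

6.0


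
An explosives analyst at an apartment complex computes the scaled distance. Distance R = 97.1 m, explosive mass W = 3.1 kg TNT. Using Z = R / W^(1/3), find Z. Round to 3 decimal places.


Scaled distance calculation:
W^(1/3) = 3.1^(1/3) = 1.4581
Z = R / W^(1/3) = 97.1 / 1.4581
Z = 66.594 m/kg^(1/3)

66.594


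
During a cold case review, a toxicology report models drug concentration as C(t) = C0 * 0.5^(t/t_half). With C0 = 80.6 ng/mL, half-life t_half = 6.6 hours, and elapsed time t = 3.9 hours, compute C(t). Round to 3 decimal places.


Drug concentration decay:
Number of half-lives = t / t_half = 3.9 / 6.6 = 0.590909
Decay factor = 0.5^0.590909 = 0.66392446
C(t) = 80.6 * 0.66392446 = 53.512 ng/mL

53.512


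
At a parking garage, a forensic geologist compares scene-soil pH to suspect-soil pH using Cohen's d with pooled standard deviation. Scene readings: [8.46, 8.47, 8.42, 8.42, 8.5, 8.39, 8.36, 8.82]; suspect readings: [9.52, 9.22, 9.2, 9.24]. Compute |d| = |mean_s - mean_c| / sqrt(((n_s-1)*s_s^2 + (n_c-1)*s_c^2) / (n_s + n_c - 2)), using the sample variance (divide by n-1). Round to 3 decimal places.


Pooled-variance Cohen's d for soil pH comparison:
Scene mean = 67.84 / 8 = 8.48
Suspect mean = 37.18 / 4 = 9.295
Scene sample variance s_s^2 = 0.020886
Suspect sample variance s_c^2 = 0.022767
Pooled variance = ((n_s-1)*s_s^2 + (n_c-1)*s_c^2) / (n_s + n_c - 2) = 0.02145
Pooled SD = sqrt(0.02145) = 0.146458
Mean difference = -0.815
|d| = |-0.815| / 0.146458 = 5.565

5.565


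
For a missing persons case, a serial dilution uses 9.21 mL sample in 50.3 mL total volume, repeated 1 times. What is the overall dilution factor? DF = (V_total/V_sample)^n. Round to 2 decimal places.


Dilution factor calculation:
Single dilution = V_total / V_sample = 50.3 / 9.21 ≈ 5.461455
Number of dilutions = 1
Total DF = (50.3 / 9.21)^1 (full precision, rounded at the end) = 5.46

5.46


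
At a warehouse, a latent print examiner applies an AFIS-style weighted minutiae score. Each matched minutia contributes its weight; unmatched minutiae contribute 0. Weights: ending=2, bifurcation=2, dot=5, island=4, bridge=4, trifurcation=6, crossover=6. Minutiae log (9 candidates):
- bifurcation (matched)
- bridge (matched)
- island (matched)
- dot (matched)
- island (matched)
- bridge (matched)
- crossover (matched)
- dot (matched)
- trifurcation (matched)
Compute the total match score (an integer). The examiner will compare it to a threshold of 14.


Weighted minutiae match score:
  bifurcation: matched, +2 (running total 2)
  bridge: matched, +4 (running total 6)
  island: matched, +4 (running total 10)
  dot: matched, +5 (running total 15)
  island: matched, +4 (running total 19)
  bridge: matched, +4 (running total 23)
  crossover: matched, +6 (running total 29)
  dot: matched, +5 (running total 34)
  trifurcation: matched, +6 (running total 40)
Total score = 40
Threshold = 14; verdict = identification

40


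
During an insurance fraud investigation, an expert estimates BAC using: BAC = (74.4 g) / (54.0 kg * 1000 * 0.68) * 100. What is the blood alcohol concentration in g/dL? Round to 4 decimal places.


Applying the Widmark formula:
BAC = (dose_g / (body_wt * 1000 * r)) * 100
Denominator = 54.0 * 1000 * 0.68 = 36720
BAC = (74.4 / 36720) * 100
BAC = 0.2026 g/dL

0.2026


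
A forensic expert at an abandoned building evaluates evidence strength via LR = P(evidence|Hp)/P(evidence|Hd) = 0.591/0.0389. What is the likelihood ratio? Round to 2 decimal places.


Likelihood ratio calculation:
LR = P(E|Hp) / P(E|Hd)
LR = 0.591 / 0.0389
LR = 15.19

15.19


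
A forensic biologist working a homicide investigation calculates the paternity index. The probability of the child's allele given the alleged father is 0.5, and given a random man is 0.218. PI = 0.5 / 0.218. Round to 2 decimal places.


Paternity Index calculation:
PI = P(allele|father) / P(allele|random)
PI = 0.5 / 0.218
PI = 2.29

2.29


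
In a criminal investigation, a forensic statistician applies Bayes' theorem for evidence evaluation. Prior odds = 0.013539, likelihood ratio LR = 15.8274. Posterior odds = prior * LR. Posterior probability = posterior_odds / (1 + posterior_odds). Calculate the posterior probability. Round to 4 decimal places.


Bayesian evidence evaluation:
Posterior odds = prior_odds * LR = 0.013539 * 15.8274 = 0.2142872
Posterior probability = posterior_odds / (1 + posterior_odds)
= 0.2142872 / (1 + 0.2142872)
= 0.2142872 / 1.2142872
= 0.1765

0.1765


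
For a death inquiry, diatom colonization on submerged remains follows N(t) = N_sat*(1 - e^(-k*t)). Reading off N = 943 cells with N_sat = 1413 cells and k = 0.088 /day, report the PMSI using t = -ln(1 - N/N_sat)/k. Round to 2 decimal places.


PMSI from diatom colonization curve:
N / N_sat = 943 / 1413 = 0.667374
1 - N/N_sat = 0.332626
ln(1 - N/N_sat) = -1.100737
t = -ln(1 - N/N_sat) / k = -(-1.100737) / 0.088 = 12.51 days

12.51


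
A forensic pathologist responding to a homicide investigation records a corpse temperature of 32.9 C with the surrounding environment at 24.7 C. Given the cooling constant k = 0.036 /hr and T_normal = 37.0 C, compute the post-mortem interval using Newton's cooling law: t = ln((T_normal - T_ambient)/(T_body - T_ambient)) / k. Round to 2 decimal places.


Using Newton's law of cooling:
t = ln((T_normal - T_ambient) / (T_body - T_ambient)) / k
T_normal - T_ambient = 12.3
T_body - T_ambient = 8.2
Ratio = 1.5
ln(ratio) = 0.405465
t = 0.405465 / 0.036 = 11.26 hours

11.26


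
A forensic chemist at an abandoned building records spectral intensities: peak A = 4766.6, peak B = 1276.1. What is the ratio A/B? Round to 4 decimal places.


Spectral peak ratio:
Peak A = 4766.6 counts
Peak B = 1276.1 counts
Ratio = 4766.6 / 1276.1 = 3.7353

3.7353


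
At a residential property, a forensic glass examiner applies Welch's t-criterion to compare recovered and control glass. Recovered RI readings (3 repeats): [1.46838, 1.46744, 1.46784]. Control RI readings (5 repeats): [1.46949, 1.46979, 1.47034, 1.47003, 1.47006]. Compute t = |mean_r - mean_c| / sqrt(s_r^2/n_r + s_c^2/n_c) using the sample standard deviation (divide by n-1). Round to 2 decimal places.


Welch's t-criterion for glass RI comparison:
Recovered mean = sum / n_r = 4.40366 / 3 = 1.4678867
Control mean = sum / n_c = 7.34971 / 5 = 1.469942
Recovered sample variance s_r^2 = 2.22533e-07
Control sample variance s_c^2 = 1.0187e-07
Welch SE (unpooled) = sqrt(s_r^2/n_r + s_c^2/n_c) = sqrt(7.41778e-08 + 2.0374e-08) = sqrt(9.45518e-08) = 0.000307493
|mean_r - mean_c| = 0.00205533
t = 0.00205533 / 0.000307493 = 6.68

6.68


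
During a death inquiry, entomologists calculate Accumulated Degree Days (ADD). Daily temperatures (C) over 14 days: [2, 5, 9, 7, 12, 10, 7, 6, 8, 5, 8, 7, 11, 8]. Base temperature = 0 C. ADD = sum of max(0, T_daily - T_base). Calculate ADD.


Computing ADD day by day:
Day 1: max(0, 2 - 0) = 2
Day 2: max(0, 5 - 0) = 5
Day 3: max(0, 9 - 0) = 9
Day 4: max(0, 7 - 0) = 7
Day 5: max(0, 12 - 0) = 12
Day 6: max(0, 10 - 0) = 10
Day 7: max(0, 7 - 0) = 7
Day 8: max(0, 6 - 0) = 6
Day 9: max(0, 8 - 0) = 8
Day 10: max(0, 5 - 0) = 5
Day 11: max(0, 8 - 0) = 8
Day 12: max(0, 7 - 0) = 7
Day 13: max(0, 11 - 0) = 11
Day 14: max(0, 8 - 0) = 8
Total ADD = 105

105


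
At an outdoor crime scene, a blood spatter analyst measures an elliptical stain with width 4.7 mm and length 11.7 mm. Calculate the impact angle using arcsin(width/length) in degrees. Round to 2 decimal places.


Blood spatter impact angle calculation:
width / length = 4.7 / 11.7 = 0.401709
angle = arcsin(0.401709)
angle = 23.69 degrees

23.69


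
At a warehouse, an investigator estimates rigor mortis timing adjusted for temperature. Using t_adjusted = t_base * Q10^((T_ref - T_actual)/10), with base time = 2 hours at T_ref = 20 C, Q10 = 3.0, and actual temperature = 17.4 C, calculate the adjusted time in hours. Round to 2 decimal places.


Rigor mortis time adjustment:
Exponent = (T_ref - T_actual) / 10 = (20 - 17.4) / 10 = 0.26
Q10 factor = 3.0^0.26 = 1.33061
t_adjusted = 2 * 1.33061 = 2.66 hours

2.66


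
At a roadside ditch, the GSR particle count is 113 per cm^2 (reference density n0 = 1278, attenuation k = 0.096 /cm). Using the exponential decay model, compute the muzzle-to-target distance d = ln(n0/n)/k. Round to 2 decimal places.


GSR distance calculation:
n0/n = 1278 / 113 = 11.309735
ln(n0/n) = 2.425664
d = 2.425664 / 0.096 = 25.27 cm

25.27


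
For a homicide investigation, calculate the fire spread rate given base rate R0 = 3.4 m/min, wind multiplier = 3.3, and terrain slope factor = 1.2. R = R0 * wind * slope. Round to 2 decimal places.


Fire spread rate calculation:
R = R0 * wind_factor * slope_factor
= 3.4 * 3.3 * 1.2
= 11.22 * 1.2
= 13.46 m/min

13.46


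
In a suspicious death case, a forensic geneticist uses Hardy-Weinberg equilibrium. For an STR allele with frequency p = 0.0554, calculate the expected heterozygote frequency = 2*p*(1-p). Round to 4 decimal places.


Hardy-Weinberg heterozygote frequency:
q = 1 - p = 1 - 0.0554 = 0.9446
2pq = 2 * 0.0554 * 0.9446 = 0.1047

0.1047


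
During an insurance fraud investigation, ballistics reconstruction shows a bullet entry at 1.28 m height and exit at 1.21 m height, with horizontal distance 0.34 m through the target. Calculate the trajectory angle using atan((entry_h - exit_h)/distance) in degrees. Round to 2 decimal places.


Bullet trajectory angle:
Height difference = 1.28 - 1.21 = 0.07 m
angle = atan(0.07 / 0.34)
angle = atan(0.205882)
angle = 11.63 degrees

11.63


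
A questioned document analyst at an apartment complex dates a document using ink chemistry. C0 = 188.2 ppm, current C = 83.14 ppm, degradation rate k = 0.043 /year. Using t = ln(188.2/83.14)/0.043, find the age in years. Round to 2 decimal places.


Document age estimation:
C0/C = 188.2 / 83.14 = 2.263652
ln(C0/C) = 0.816979
t = 0.816979 / 0.043 = 19.00 years

19.00


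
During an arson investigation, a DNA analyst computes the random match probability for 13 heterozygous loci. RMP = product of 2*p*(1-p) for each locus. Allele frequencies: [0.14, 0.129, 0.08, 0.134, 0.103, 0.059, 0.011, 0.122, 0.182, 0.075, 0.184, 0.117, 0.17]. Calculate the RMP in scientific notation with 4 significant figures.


Computing RMP for 13 loci:
Locus 1: 2 * 0.14 * 0.86 = 0.2408
Locus 2: 2 * 0.129 * 0.871 = 0.224718
Locus 3: 2 * 0.08 * 0.92 = 0.1472
Locus 4: 2 * 0.134 * 0.866 = 0.232088
Locus 5: 2 * 0.103 * 0.897 = 0.184782
Locus 6: 2 * 0.059 * 0.941 = 0.111038
Locus 7: 2 * 0.011 * 0.989 = 0.021758
Locus 8: 2 * 0.122 * 0.878 = 0.214232
Locus 9: 2 * 0.182 * 0.818 = 0.297752
Locus 10: 2 * 0.075 * 0.925 = 0.13875
Locus 11: 2 * 0.184 * 0.816 = 0.300288
Locus 12: 2 * 0.117 * 0.883 = 0.206622
Locus 13: 2 * 0.17 * 0.83 = 0.2822
RMP = 1.279e-10

1.279e-10


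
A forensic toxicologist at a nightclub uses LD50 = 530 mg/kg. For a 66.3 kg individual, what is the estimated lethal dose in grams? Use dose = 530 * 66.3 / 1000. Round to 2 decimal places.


Lethal dose calculation:
Lethal dose = LD50 * body_weight / 1000
= 530 * 66.3 / 1000
= 35139 / 1000
= 35.14 g

35.14


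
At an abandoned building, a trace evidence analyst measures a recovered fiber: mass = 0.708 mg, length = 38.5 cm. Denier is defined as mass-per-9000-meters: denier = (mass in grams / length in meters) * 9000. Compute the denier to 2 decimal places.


Denier calculation:
Mass in grams = 0.708 mg / 1000 = 0.000708 g
Length in meters = 38.5 cm / 100 = 0.385 m
Linear density = mass / length = 0.000708 / 0.385 = 0.00183896 g/m
Denier = (g/m) * 9000 = 0.00183896 * 9000 = 16.55

16.55


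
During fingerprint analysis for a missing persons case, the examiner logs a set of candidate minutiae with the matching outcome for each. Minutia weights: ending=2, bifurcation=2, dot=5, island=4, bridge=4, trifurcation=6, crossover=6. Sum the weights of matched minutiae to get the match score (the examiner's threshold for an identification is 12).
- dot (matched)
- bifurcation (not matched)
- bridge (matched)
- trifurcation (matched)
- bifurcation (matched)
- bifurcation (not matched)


Weighted minutiae match score:
  dot: matched, +5 (running total 5)
  bifurcation: not matched, +0
  bridge: matched, +4 (running total 9)
  trifurcation: matched, +6 (running total 15)
  bifurcation: matched, +2 (running total 17)
  bifurcation: not matched, +0
Total score = 17
Threshold = 12; verdict = identification

17


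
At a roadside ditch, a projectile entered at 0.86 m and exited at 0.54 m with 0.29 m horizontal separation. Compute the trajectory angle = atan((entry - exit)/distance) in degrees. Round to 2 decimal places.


Bullet trajectory angle:
Height difference = 0.86 - 0.54 = 0.32 m
angle = atan(0.32 / 0.29)
angle = atan(1.103448)
angle = 47.82 degrees

47.82


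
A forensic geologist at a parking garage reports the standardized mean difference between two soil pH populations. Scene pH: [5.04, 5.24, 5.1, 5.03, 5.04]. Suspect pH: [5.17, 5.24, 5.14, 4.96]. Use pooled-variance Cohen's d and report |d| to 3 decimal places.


Pooled-variance Cohen's d for soil pH comparison:
Scene mean = 25.45 / 5 = 5.09
Suspect mean = 20.51 / 4 = 5.1275
Scene sample variance s_s^2 = 0.0078
Suspect sample variance s_c^2 = 0.014225
Pooled variance = ((n_s-1)*s_s^2 + (n_c-1)*s_c^2) / (n_s + n_c - 2) = 0.010554
Pooled SD = sqrt(0.010554) = 0.102733
Mean difference = -0.0375
|d| = |-0.0375| / 0.102733 = 0.365

0.365


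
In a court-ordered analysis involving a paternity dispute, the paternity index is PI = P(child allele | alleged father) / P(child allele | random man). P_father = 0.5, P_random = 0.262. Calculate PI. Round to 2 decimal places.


Paternity Index calculation:
PI = P(allele|father) / P(allele|random)
PI = 0.5 / 0.262
PI = 1.91

1.91


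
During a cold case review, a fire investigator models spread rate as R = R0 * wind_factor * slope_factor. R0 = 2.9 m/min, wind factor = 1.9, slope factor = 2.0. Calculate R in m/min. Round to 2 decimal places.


Fire spread rate calculation:
R = R0 * wind_factor * slope_factor
= 2.9 * 1.9 * 2.0
= 5.51 * 2.0
= 11.02 m/min

11.02


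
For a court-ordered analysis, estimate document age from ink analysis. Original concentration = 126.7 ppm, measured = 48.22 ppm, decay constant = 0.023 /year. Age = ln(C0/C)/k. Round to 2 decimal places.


Document age estimation:
C0/C = 126.7 / 48.22 = 2.62754
ln(C0/C) = 0.966048
t = 0.966048 / 0.023 = 42.00 years

42.00


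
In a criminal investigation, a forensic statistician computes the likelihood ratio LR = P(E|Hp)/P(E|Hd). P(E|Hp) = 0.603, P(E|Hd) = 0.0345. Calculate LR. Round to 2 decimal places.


Likelihood ratio calculation:
LR = P(E|Hp) / P(E|Hd)
LR = 0.603 / 0.0345
LR = 17.48

17.48


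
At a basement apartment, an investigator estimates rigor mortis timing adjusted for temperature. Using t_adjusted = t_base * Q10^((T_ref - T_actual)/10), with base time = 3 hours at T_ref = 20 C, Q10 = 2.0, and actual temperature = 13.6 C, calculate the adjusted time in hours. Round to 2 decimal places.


Rigor mortis time adjustment:
Exponent = (T_ref - T_actual) / 10 = (20 - 13.6) / 10 = 0.64
Q10 factor = 2.0^0.64 = 1.55833
t_adjusted = 3 * 1.55833 = 4.67 hours

4.67


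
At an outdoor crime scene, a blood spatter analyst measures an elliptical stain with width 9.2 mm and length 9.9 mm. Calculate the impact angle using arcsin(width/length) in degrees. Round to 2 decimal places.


Blood spatter impact angle calculation:
width / length = 9.2 / 9.9 = 0.929293
angle = arcsin(0.929293)
angle = 68.32 degrees

68.32


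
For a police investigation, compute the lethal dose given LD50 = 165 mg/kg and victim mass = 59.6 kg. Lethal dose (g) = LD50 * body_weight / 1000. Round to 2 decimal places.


Lethal dose calculation:
Lethal dose = LD50 * body_weight / 1000
= 165 * 59.6 / 1000
= 9834 / 1000
= 9.83 g

9.83


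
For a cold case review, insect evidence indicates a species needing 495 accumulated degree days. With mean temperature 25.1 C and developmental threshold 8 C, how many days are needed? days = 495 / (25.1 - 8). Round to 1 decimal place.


Insect development time:
Effective temperature = avg_temp - T_base = 25.1 - 8 = 17.1 C
Days = ADD / effective_temp = 495 / 17.1 = 28.9 days

28.9
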